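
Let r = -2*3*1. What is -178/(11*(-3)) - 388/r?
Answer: 2312/33 ≈ 70.061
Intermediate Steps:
r = -6 (r = -6*1 = -6)
-178/(11*(-3)) - 388/r = -178/(11*(-3)) - 388/(-6) = -178/(-33) - 388*(-⅙) = -178*(-1/33) + 194/3 = 178/33 + 194/3 = 2312/33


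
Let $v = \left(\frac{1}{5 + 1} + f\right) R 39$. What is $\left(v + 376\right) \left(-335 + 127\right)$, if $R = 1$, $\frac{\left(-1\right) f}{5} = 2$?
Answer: $1560$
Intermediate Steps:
$f = -10$ ($f = \left(-5\right) 2 = -10$)
$v = - \frac{767}{2}$ ($v = \left(\frac{1}{5 + 1} - 10\right) 1 \cdot 39 = \left(\frac{1}{6} - 10\right) 1 \cdot 39 = \left(- \frac{59}{6}\right) 1 \cdot 39 = \left(- \frac{59}{6}\right) 39 = - \frac{767}{2} \approx -383.5$)
$\left(v + 376\right) \left(-335 + 127\right) = \left(- \frac{767}{2} + 376\right) \left(-335 + 127\right) = \left(- \frac{15}{2}\right) \left(-208\right) = 1560$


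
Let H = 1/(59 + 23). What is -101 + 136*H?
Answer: -4073/41 ≈ -99.341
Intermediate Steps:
H = 1/82 ≈ 0.012195
-101 + 136*H = -101 + 136*(1/82) = -101 + 68/41 = -4073/41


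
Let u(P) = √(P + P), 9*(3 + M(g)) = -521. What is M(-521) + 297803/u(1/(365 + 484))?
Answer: -548/9 + 297803*√1698/2 ≈ 6.1357e+6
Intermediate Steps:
M(g) = -548/9 (M(g) = -3 + (⅑)*(-521) = -3 - 521/9 = -548/9)
u(P) = √2*√P (u(P) = √(2*P) = √2*√P)
M(-521) + 297803/u(1/(365 + 484)) = -548/9 + 297803/((√2*√(1/(365 + 484)))) = -548/9 + 297803/((√2*√(1/849))) = -548/9 + 297803/((√2*(√849/849))) = -548/9 + 297803/((√1698/849)) = -548/9 + 297803*(√1698/2) = -548/9 + 297803*√1698/2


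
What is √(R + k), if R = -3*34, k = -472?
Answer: I*√574 ≈ 23.958*I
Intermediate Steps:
R = -102
√(R + k) = √(-102 - 472) = √(-574) = I*√574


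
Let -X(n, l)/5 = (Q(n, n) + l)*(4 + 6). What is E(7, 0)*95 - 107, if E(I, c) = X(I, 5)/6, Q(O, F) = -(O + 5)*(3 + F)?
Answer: 272804/3 ≈ 90935.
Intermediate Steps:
Q(O, F) = -(3 + F)*(5 + O) (Q(O, F) = -(5 + O)*(3 + F) = -(3 + F)*(5 + O))
X(n, l) = 750 - 50*l + 50*n**2 + 400*n (X(n, l) = -5*((-15 - 5*n - 3*n - n*n) + l)*(4 + 6) = -5*((-15 - 5*n - 3*n - n**2) + l)*10 = -5*((-15 - n**2 - 8*n) + l)*10 = -5*(-15 + l - n**2 - 8*n)*10 = -5*(-150 - 80*n - 10*n**2 + 10*l) = 750 - 50*l + 50*n**2 + 400*n)
E(I, c) = 250/3 + 25*I**2/3 + 200*I/3 (E(I, c) = (750 - 50*5 + 50*I**2 + 400*I)/6 = (750 - 250 + 50*I**2 + 400*I)*(1/6) = (500 + 50*I**2 + 400*I)*(1/6) = 250/3 + 25*I**2/3 + 200*I/3)
E(7, 0)*95 - 107 = (250/3 + (25/3)*7**2 + (200/3)*7)*95 - 107 = (250/3 + (25/3)*49 + 1400/3)*95 - 107 = (250/3 + 1225/3 + 1400/3)*95 - 107 = (2875/3)*95 - 107 = 273125/3 - 107 = 272804/3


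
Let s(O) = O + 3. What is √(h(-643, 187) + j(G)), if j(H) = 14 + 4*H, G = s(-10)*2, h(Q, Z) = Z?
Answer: √145 ≈ 12.042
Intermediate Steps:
s(O) = 3 + O
G = -14 (G = (3 - 10)*2 = -7*2 = -14)
√(h(-643, 187) + j(G)) = √(187 + (14 + 4*(-14))) = √(187 + (14 - 56)) = √(187 - 42) = √145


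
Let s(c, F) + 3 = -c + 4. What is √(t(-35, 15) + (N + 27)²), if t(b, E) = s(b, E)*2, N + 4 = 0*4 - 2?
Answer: 3*√57 ≈ 22.650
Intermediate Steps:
s(c, F) = 1 - c (s(c, F) = -3 + (-c + 4) = -3 + (4 - c) = 1 - c)
N = -6 (N = -4 + (0*4 - 2) = -4 + (0 - 2) = -4 - 2 = -6)
t(b, E) = 2 - 2*b (t(b, E) = (1 - b)*2 = 2 - 2*b)
√(t(-35, 15) + (N + 27)²) = √((2 - 2*(-35)) + (-6 + 27)²) = √((2 + 70) + 21²) = √(72 + 441) = √513 = 3*√57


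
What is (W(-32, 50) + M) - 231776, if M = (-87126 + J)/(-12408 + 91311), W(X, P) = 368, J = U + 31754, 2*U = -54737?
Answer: -36517736329/157806 ≈ -2.3141e+5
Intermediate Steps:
U = -54737/2 (U = (1/2)*(-54737) = -54737/2 ≈ -27369.)
J = 8771/2 (J = -54737/2 + 31754 = 8771/2 ≈ 4385.5)
M = -165481/157806 (M = (-87126 + 8771/2)/(-12408 + 91311) = -165481/2/78903 = -165481/2*1/78903 = -165481/157806 ≈ -1.0486)
(W(-32, 50) + M) - 231776 = (368 - 165481/157806) - 231776 = 57907127/157806 - 231776 = -36517736329/157806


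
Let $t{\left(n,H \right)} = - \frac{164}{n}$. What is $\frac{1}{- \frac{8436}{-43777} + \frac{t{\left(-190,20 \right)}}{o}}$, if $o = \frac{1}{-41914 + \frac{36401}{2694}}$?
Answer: $- \frac{1120384761}{40520445216883} \approx -2.765 \cdot 10^{-5}$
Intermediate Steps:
$o = - \frac{2694}{112879915}$ ($o = \frac{1}{-41914 + 36401 \cdot \frac{1}{2694}} = \frac{1}{-41914 + \frac{36401}{2694}} = \frac{1}{- \frac{112879915}{2694}} = - \frac{2694}{112879915} \approx -2.3866 \cdot 10^{-5}$)
$\frac{1}{- \frac{8436}{-43777} + \frac{t{\left(-190,20 \right)}}{o}} = \frac{1}{- \frac{8436}{-43777} + \frac{\left(-164\right) \frac{1}{-190}}{- \frac{2694}{112879915}}} = \frac{1}{\left(-8436\right) \left(- \frac{1}{43777}\right) + \left(-164\right) \left(- \frac{1}{190}\right) \left(- \frac{112879915}{2694}\right)} = \frac{1}{\frac{8436}{43777} + \frac{82}{95} \left(- \frac{112879915}{2694}\right)} = \frac{1}{\frac{8436}{43777} - \frac{925615303}{25593}} = \frac{1}{- \frac{40520445216883}{1120384761}} = - \frac{1120384761}{40520445216883}$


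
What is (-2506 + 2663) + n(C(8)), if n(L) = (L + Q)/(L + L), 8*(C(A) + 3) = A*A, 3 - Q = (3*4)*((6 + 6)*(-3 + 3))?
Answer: 789/5 ≈ 157.80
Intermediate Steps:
Q = 3 (Q = 3 - 3*4*(6 + 6)*(-3 + 3) = 3 - 12*12*0 = 3 - 12*0 = 3 - 1*0 = 3 + 0 = 3)
C(A) = -3 + A²/8 (C(A) = -3 + (A*A)/8 = -3 + A²/8)
n(L) = (3 + L)/(2*L) (n(L) = (L + 3)/(L + L) = (3 + L)/((2*L)) = (3 + L)*(1/(2*L)) = (3 + L)/(2*L))
(-2506 + 2663) + n(C(8)) = (-2506 + 2663) + (3 + (-3 + (⅛)*8²))/(2*(-3 + (⅛)*8²)) = 157 + (3 + (-3 + (⅛)*64))/(2*(-3 + (⅛)*64)) = 157 + (3 + (-3 + 8))/(2*(-3 + 8)) = 157 + (½)*(3 + 5)/5 = 157 + (½)*(⅕)*8 = 157 + ⅘ = 789/5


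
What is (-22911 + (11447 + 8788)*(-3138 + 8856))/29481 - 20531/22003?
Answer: 848239928682/216223481 ≈ 3923.0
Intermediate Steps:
(-22911 + (11447 + 8788)*(-3138 + 8856))/29481 - 20531/22003 = (-22911 + 20235*5718)*(1/29481) - 20531*1/22003 = (-22911 + 115703730)*(1/29481) - 20531/22003 = 115680819*(1/29481) - 20531/22003 = 38560273/9827 - 20531/22003 = 848239928682/216223481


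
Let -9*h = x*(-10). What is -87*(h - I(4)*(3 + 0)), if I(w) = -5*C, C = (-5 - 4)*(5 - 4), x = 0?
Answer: 11745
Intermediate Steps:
C = -9 (C = -9*1 = -9)
h = 0 (h = -0*(-10) = -⅑*0 = 0)
I(w) = 45 (I(w) = -5*(-9) = 45)
-87*(h - I(4)*(3 + 0)) = -87*(0 - 45*(3 + 0)) = -87*(0 - 45*3) = -87*(0 - 1*135) = -87*(0 - 135) = -87*(-135) = 11745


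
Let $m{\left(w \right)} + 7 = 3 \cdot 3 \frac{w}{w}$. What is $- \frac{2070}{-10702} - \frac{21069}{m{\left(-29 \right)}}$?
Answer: $- \frac{112738149}{10702} \approx -10534.0$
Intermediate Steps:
$m{\left(w \right)} = 2$ ($m{\left(w \right)} = -7 + 3 \cdot 3 \frac{w}{w} = -7 + 9 \cdot 1 = -7 + 9 = 2$)
$- \frac{2070}{-10702} - \frac{21069}{m{\left(-29 \right)}} = - \frac{2070}{-10702} - \frac{21069}{2} = \left(-2070\right) \left(- \frac{1}{10702}\right) - \frac{21069}{2} = \frac{1035}{5351} - \frac{21069}{2} = - \frac{112738149}{10702}$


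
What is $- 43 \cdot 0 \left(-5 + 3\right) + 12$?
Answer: $12$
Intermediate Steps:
$- 43 \cdot 0 \left(-5 + 3\right) + 12 = - 43 \cdot 0 \left(-2\right) + 12 = \left(-43\right) 0 + 12 = 0 + 12 = 12$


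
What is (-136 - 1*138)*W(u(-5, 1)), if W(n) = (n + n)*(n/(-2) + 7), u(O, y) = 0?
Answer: 0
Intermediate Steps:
W(n) = 2*n*(7 - n/2) (W(n) = (2*n)*(n*(-1/2) + 7) = (2*n)*(-n/2 + 7) = (2*n)*(7 - n/2) = 2*n*(7 - n/2))
(-136 - 1*138)*W(u(-5, 1)) = (-136 - 1*138)*(0*(14 - 1*0)) = (-136 - 138)*(0*(14 + 0)) = -0*14 = -274*0 = 0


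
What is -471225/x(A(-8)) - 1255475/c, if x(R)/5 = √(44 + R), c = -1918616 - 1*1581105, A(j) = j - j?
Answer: 1255475/3499721 - 94245*√11/22 ≈ -14208.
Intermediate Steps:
A(j) = 0
c = -3499721 (c = -1918616 - 1581105 = -3499721)
x(R) = 5*√(44 + R)
-471225/x(A(-8)) - 1255475/c = -471225*1/(5*√(44 + 0)) - 1255475/(-3499721) = -471225*√11/110 - 1255475*(-1/3499721) = -471225*√11/110 + 1255475/3499721 = -94245*√11/22 + 1255475/3499721 = 1255475/3499721 - 94245*√11/22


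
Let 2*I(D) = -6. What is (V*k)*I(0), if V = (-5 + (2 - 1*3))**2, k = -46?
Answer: 4968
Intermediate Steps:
I(D) = -3 (I(D) = (1/2)*(-6) = -3)
V = 36 (V = (-5 + (2 - 3))**2 = (-5 - 1)**2 = (-6)**2 = 36)
(V*k)*I(0) = (36*(-46))*(-3) = -1656*(-3) = 4968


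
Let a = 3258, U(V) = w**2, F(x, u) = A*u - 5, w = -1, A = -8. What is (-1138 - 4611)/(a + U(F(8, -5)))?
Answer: -5749/3259 ≈ -1.7640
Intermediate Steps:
F(x, u) = -5 - 8*u (F(x, u) = -8*u - 5 = -5 - 8*u)
U(V) = 1 (U(V) = (-1)**2 = 1)
(-1138 - 4611)/(a + U(F(8, -5))) = (-1138 - 4611)/(3258 + 1) = -5749/3259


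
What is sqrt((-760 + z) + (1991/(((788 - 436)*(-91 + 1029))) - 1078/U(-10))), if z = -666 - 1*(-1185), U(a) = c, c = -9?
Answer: I*sqrt(15357792863)/11256 ≈ 11.01*I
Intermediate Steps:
U(a) = -9
z = 519 (z = -666 + 1185 = 519)
sqrt((-760 + z) + (1991/(((788 - 436)*(-91 + 1029))) - 1078/U(-10))) = sqrt((-760 + 519) + (1991/(((788 - 436)*(-91 + 1029))) - 1078/(-9))) = sqrt(-241 + (1991/((352*938)) - 1078*(-1/9))) = sqrt(-241 + (1991/330176 + 1078/9)) = sqrt(-241 + (1991*(1/330176) + 1078/9)) = sqrt(-241 + (181/30016 + 1078/9)) = sqrt(-241 + 32358877/270144) = sqrt(-32745827/270144) = I*sqrt(15357792863)/11256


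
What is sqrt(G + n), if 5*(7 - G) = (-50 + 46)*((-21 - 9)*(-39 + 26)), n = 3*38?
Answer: sqrt(433) ≈ 20.809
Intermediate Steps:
n = 114
G = 319 (G = 7 - (-50 + 46)*(-21 - 9)*(-39 + 26)/5 = 7 - (-4)*(-30*(-13))/5 = 7 - (-4)*390/5 = 7 - 1/5*(-1560) = 7 + 312 = 319)
sqrt(G + n) = sqrt(319 + 114) = sqrt(433)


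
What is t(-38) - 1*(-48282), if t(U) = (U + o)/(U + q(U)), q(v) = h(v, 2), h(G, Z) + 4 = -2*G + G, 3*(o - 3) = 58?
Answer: 579431/12 ≈ 48286.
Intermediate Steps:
o = 67/3 (o = 3 + (⅓)*58 = 3 + 58/3 = 67/3 ≈ 22.333)
h(G, Z) = -4 - G (h(G, Z) = -4 + (-2*G + G) = -4 - G)
q(v) = -4 - v
t(U) = -67/12 - U/4 (t(U) = (U + 67/3)/(U + (-4 - U)) = (67/3 + U)/(-4) = (67/3 + U)*(-¼) = -67/12 - U/4)
t(-38) - 1*(-48282) = (-67/12 - ¼*(-38)) - 1*(-48282) = (-67/12 + 19/2) + 48282 = 47/12 + 48282 = 579431/12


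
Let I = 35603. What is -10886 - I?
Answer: -46489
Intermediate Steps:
-10886 - I = -10886 - 1*35603 = -10886 - 35603 = -46489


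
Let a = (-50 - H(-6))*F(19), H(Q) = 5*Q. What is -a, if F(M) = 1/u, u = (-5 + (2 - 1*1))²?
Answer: 5/4 ≈ 1.2500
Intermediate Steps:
u = 16 (u = (-5 + (2 - 1))² = (-5 + 1)² = (-4)² = 16)
F(M) = 1/16
a = -5/4 (a = (-50 - 5*(-6))*(1/16) = (-50 - 1*(-30))*(1/16) = (-50 + 30)*(1/16) = -20*1/16 = -5/4 ≈ -1.2500)
-a = -1*(-5/4) = 5/4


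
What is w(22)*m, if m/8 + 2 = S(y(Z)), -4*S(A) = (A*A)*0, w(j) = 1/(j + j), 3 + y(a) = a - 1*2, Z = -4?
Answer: -4/11 ≈ -0.36364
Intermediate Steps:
y(a) = -5 + a (y(a) = -3 + (a - 1*2) = -3 + (a - 2) = -3 + (-2 + a) = -5 + a)
w(j) = 1/(2*j)
S(A) = 0 (S(A) = -A*A*0/4 = -A²*0/4 = -¼*0 = 0)
m = -16 (m = -16 + 8*0 = -16 + 0 = -16)
w(22)*m = ((½)/22)*(-16) = ((½)*(1/22))*(-16) = (1/44)*(-16) = -4/11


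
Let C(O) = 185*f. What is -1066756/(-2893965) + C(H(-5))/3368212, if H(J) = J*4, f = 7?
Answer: 3596808044947/9747487640580 ≈ 0.36900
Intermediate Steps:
H(J) = 4*J
C(O) = 1295 (C(O) = 185*7 = 1295)
-1066756/(-2893965) + C(H(-5))/3368212 = -1066756/(-2893965) + 1295/3368212 = -1066756*(-1/2893965) + 1295*(1/3368212) = 1066756/2893965 + 1295/3368212 = 3596808044947/9747487640580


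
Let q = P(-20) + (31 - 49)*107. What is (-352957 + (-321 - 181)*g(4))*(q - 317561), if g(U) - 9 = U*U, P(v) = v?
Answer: 116782045049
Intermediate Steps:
g(U) = 9 + U**2 (g(U) = 9 + U*U = 9 + U**2)
q = -1946 (q = -20 + (31 - 49)*107 = -20 - 18*107 = -20 - 1926 = -1946)
(-352957 + (-321 - 181)*g(4))*(q - 317561) = (-352957 + (-321 - 181)*(9 + 4**2))*(-1946 - 317561) = (-352957 - 502*(9 + 16))*(-319507) = (-352957 - 502*25)*(-319507) = (-352957 - 12550)*(-319507) = -365507*(-319507) = 116782045049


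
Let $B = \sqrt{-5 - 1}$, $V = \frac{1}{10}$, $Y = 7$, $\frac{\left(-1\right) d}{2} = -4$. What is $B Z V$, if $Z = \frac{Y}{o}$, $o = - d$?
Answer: $- \frac{7 i \sqrt{6}}{80} \approx - 0.21433 i$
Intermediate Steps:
$d = 8$ ($d = \left(-2\right) \left(-4\right) = 8$)
$o = -8$ ($o = \left(-1\right) 8 = -8$)
$Z = - \frac{7}{8}$ ($Z = \frac{7}{-8} = 7 \left(- \frac{1}{8}\right) = - \frac{7}{8} \approx -0.875$)
$V = \frac{1}{10} \approx 0.1$
$B = i \sqrt{6}$ ($B = \sqrt{-6} = i \sqrt{6} \approx 2.4495 i$)
$B Z V = i \sqrt{6} \left(- \frac{7}{8}\right) \frac{1}{10} = - \frac{7 i \sqrt{6}}{8} \cdot \frac{1}{10} = - \frac{7 i \sqrt{6}}{80}$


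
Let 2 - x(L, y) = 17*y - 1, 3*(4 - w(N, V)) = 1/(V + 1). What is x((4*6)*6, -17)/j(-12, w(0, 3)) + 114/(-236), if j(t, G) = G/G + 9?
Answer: 16943/590 ≈ 28.717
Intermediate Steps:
w(N, V) = 4 - 1/(3*(1 + V)) (w(N, V) = 4 - 1/(3*(V + 1)) = 4 - 1/(3*(1 + V)))
j(t, G) = 10 (j(t, G) = 1 + 9 = 10)
x(L, y) = 3 - 17*y (x(L, y) = 2 - (17*y - 1) = 2 - (-1 + 17*y) = 2 + (1 - 17*y) = 3 - 17*y)
x((4*6)*6, -17)/j(-12, w(0, 3)) + 114/(-236) = (3 - 17*(-17))/10 + 114/(-236) = (3 + 289)*(⅒) + 114*(-1/236) = 292*(⅒) - 57/118 = 146/5 - 57/118 = 16943/590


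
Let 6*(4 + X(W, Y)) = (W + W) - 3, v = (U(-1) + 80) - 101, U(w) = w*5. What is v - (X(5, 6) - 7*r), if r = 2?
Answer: -55/6 ≈ -9.1667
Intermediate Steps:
U(w) = 5*w
v = -26 (v = (5*(-1) + 80) - 101 = (-5 + 80) - 101 = 75 - 101 = -26)
X(W, Y) = -9/2 + W/3 (X(W, Y) = -4 + ((W + W) - 3)/6 = -4 + (2*W - 3)/6 = -4 + (-3 + 2*W)/6 = -4 + (-1/2 + W/3) = -9/2 + W/3)
v - (X(5, 6) - 7*r) = -26 - ((-9/2 + (1/3)*5) - 7*2) = -26 - ((-9/2 + 5/3) - 14) = -26 - (-17/6 - 14) = -26 - 1*(-101/6) = -26 + 101/6 = -55/6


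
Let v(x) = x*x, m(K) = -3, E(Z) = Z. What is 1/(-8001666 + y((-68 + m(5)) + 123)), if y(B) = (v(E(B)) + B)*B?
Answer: -1/7858354 ≈ -1.2725e-7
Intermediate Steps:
v(x) = x²
y(B) = B*(B + B²) (y(B) = (B² + B)*B = (B + B²)*B = B*(B + B²))
1/(-8001666 + y((-68 + m(5)) + 123)) = 1/(-8001666 + ((-68 - 3) + 123)²*(1 + ((-68 - 3) + 123))) = 1/(-8001666 + (-71 + 123)²*(1 + (-71 + 123))) = 1/(-8001666 + 52²*(1 + 52)) = 1/(-8001666 + 2704*53) = 1/(-8001666 + 143312) = 1/(-7858354) = -1/7858354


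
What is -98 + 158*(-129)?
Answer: -20480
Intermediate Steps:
-98 + 158*(-129) = -98 - 20382 = -20480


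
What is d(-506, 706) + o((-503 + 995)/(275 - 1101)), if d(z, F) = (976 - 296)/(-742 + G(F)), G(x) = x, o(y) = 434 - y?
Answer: 1545182/3717 ≈ 415.71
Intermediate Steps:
d(z, F) = 680/(-742 + F) (d(z, F) = (976 - 296)/(-742 + F) = 680/(-742 + F))
d(-506, 706) + o((-503 + 995)/(275 - 1101)) = 680/(-742 + 706) + (434 - (-503 + 995)/(275 - 1101)) = 680/(-36) + (434 - 492/(-826)) = 680*(-1/36) + (434 - 492*(-1)/826) = -170/9 + (434 - 1*(-246/413)) = -170/9 + (434 + 246/413) = -170/9 + 179488/413 = 1545182/3717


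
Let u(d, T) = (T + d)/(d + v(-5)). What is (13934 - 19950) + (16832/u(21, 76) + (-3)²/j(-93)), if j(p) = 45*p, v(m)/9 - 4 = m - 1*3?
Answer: -388754977/45105 ≈ -8618.9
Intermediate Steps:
v(m) = 9 + 9*m (v(m) = 36 + 9*(m - 1*3) = 36 + 9*(m - 3) = 36 + 9*(-3 + m) = 36 + (-27 + 9*m) = 9 + 9*m)
u(d, T) = (T + d)/(-36 + d) (u(d, T) = (T + d)/(d + (9 + 9*(-5))) = (T + d)/(d + (9 - 45)) = (T + d)/(d - 36) = (T + d)/(-36 + d))
(13934 - 19950) + (16832/u(21, 76) + (-3)²/j(-93)) = (13934 - 19950) + (16832/(((76 + 21)/(-36 + 21))) + (-3)²/((45*(-93)))) = -6016 + (16832/((97/(-15))) + 9/(-4185)) = -6016 + (16832/((-1/15*97)) + 9*(-1/4185)) = -6016 + (16832/(-97/15) - 1/465) = -6016 + (16832*(-15/97) - 1/465) = -6016 + (-252480/97 - 1/465) = -6016 - 117403297/45105 = -388754977/45105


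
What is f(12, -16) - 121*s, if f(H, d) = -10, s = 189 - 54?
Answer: -16345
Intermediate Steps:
s = 135
f(12, -16) - 121*s = -10 - 121*135 = -10 - 16335 = -16345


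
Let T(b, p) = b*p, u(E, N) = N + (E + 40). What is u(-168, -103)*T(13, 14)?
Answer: -42042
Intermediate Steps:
u(E, N) = 40 + E + N (u(E, N) = N + (40 + E) = 40 + E + N)
u(-168, -103)*T(13, 14) = (40 - 168 - 103)*(13*14) = -231*182 = -42042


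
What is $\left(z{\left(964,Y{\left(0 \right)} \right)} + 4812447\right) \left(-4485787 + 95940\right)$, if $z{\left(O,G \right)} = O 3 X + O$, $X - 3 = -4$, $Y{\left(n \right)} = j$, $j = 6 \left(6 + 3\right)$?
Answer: $-21117442400593$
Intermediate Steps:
$j = 54$ ($j = 6 \cdot 9 = 54$)
$Y{\left(n \right)} = 54$
$X = -1$ ($X = 3 - 4 = -1$)
$z{\left(O,G \right)} = - 2 O$ ($z{\left(O,G \right)} = O 3 \left(-1\right) + O = 3 O \left(-1\right) + O = - 3 O + O = - 2 O$)
$\left(z{\left(964,Y{\left(0 \right)} \right)} + 4812447\right) \left(-4485787 + 95940\right) = \left(\left(-2\right) 964 + 4812447\right) \left(-4485787 + 95940\right) = \left(-1928 + 4812447\right) \left(-4389847\right) = 4810519 \left(-4389847\right) = -21117442400593$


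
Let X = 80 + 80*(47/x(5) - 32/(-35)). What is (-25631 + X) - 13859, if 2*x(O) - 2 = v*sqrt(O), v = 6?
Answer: -3035518/77 + 2820*sqrt(5)/11 ≈ -38849.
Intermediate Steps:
x(O) = 1 + 3*sqrt(O) (x(O) = 1 + (6*sqrt(O))/2 = 1 + 3*sqrt(O))
X = 1072/7 + 3760/(1 + 3*sqrt(5)) (X = 80 + 80*(47/(1 + 3*sqrt(5)) - 32/(-35)) = 80 + 80*(47/(1 + 3*sqrt(5)) - 32*(-1/35)) = 80 + 80*(47/(1 + 3*sqrt(5)) + 32/35) = 80 + 80*(32/35 + 47/(1 + 3*sqrt(5))) = 80 + (512/7 + 3760/(1 + 3*sqrt(5))) = 1072/7 + 3760/(1 + 3*sqrt(5)) ≈ 640.93)
(-25631 + X) - 13859 = (-25631 + (5212/77 + 2820*sqrt(5)/11)) - 13859 = (-1968375/77 + 2820*sqrt(5)/11) - 13859 = -3035518/77 + 2820*sqrt(5)/11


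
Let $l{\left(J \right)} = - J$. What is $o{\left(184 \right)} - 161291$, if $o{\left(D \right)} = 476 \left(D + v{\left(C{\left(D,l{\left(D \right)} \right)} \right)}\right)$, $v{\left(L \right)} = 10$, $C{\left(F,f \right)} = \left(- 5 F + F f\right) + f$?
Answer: $-68947$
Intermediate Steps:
$C{\left(F,f \right)} = f - 5 F + F f$
$o{\left(D \right)} = 4760 + 476 D$ ($o{\left(D \right)} = 476 \left(D + 10\right) = 476 \left(10 + D\right) = 4760 + 476 D$)
$o{\left(184 \right)} - 161291 = \left(4760 + 476 \cdot 184\right) - 161291 = \left(4760 + 87584\right) - 161291 = 92344 - 161291 = -68947$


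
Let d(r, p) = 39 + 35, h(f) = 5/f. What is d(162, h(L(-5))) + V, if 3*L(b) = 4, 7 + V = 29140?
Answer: 29207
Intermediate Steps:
V = 29133 (V = -7 + 29140 = 29133)
L(b) = 4/3 (L(b) = (⅓)*4 = 4/3)
d(r, p) = 74
d(162, h(L(-5))) + V = 74 + 29133 = 29207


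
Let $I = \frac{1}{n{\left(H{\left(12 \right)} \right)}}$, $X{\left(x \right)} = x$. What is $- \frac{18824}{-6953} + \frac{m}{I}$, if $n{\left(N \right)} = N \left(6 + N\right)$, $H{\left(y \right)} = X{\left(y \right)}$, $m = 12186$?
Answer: $\frac{18301538552}{6953} \approx 2.6322 \cdot 10^{6}$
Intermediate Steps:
$H{\left(y \right)} = y$
$I = \frac{1}{216}$ ($I = \frac{1}{12 \left(6 + 12\right)} = \frac{1}{12 \cdot 18} = \frac{1}{216} \approx 0.0046296$)
$- \frac{18824}{-6953} + \frac{m}{I} = - \frac{18824}{-6953} + 12186 \frac{1}{\frac{1}{216}} = \left(-18824\right) \left(- \frac{1}{6953}\right) + 12186 \cdot 216 = \frac{18824}{6953} + 2632176 = \frac{18301538552}{6953}$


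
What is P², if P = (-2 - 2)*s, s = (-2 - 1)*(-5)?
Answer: 3600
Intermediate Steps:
s = 15 (s = -3*(-5) = 15)
P = -60 (P = (-2 - 2)*15 = -4*15 = -60)
P² = (-60)² = 3600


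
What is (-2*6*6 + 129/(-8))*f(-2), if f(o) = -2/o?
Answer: -705/8 ≈ -88.125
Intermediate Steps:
(-2*6*6 + 129/(-8))*f(-2) = (-2*6*6 + 129/(-8))*(-2/(-2)) = (-12*6 + 129*(-1/8))*(-2*(-1/2)) = (-72 - 129/8)*1 = -705/8*1 = -705/8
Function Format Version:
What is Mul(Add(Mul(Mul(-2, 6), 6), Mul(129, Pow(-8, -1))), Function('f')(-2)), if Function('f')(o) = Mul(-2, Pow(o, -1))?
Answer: Rational(-705, 8) ≈ -88.125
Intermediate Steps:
Mul(Add(Mul(Mul(-2, 6), 6), Mul(129, Pow(-8, -1))), Function('f')(-2)) = Mul(Add(Mul(Mul(-2, 6), 6), Mul(129, Pow(-8, -1))), Mul(-2, Pow(-2, -1))) = Mul(Add(Mul(-12, 6), Mul(129, Rational(-1, 8))), Mul(-2, Rational(-1, 2))) = Mul(Add(-72, Rational(-129, 8)), 1) = Mul(Rational(-705, 8), 1) = Rational(-705, 8)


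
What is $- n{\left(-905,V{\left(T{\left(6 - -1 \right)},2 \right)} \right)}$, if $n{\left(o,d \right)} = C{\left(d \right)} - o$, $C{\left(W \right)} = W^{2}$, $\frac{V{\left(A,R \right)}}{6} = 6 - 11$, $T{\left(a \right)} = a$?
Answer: $-1805$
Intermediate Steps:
$V{\left(A,R \right)} = -30$ ($V{\left(A,R \right)} = 6 \left(6 - 11\right) = 6 \left(-5\right) = -30$)
$n{\left(o,d \right)} = d^{2} - o$
$- n{\left(-905,V{\left(T{\left(6 - -1 \right)},2 \right)} \right)} = - (\left(-30\right)^{2} - -905) = - (900 + 905) = \left(-1\right) 1805 = -1805$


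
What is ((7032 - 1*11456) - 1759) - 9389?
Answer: -15572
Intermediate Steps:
((7032 - 1*11456) - 1759) - 9389 = ((7032 - 11456) - 1759) - 9389 = (-4424 - 1759) - 9389 = -6183 - 9389 = -15572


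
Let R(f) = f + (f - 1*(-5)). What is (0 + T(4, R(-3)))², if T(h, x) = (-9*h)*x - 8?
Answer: 784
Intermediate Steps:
R(f) = 5 + 2*f (R(f) = f + (f + 5) = f + (5 + f) = 5 + 2*f)
T(h, x) = -8 - 9*h*x (T(h, x) = -9*h*x - 8 = -8 - 9*h*x)
(0 + T(4, R(-3)))² = (0 + (-8 - 9*4*(5 + 2*(-3))))² = (0 + (-8 - 9*4*(5 - 6)))² = (0 + (-8 - 9*4*(-1)))² = (0 + (-8 + 36))² = (0 + 28)² = 28² = 784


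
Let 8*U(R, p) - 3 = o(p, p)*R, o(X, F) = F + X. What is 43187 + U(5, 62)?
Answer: 346119/8 ≈ 43265.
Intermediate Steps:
U(R, p) = 3/8 + R*p/4 (U(R, p) = 3/8 + ((p + p)*R)/8 = 3/8 + ((2*p)*R)/8 = 3/8 + (2*R*p)/8 = 3/8 + R*p/4)
43187 + U(5, 62) = 43187 + (3/8 + (¼)*5*62) = 43187 + (3/8 + 155/2) = 43187 + 623/8 = 346119/8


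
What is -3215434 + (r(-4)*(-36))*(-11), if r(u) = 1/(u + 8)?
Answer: -3215335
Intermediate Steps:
r(u) = 1/(8 + u)
-3215434 + (r(-4)*(-36))*(-11) = -3215434 + (-36/(8 - 4))*(-11) = -3215434 + (-36/4)*(-11) = -3215434 + ((¼)*(-36))*(-11) = -3215434 - 9*(-11) = -3215434 + 99 = -3215335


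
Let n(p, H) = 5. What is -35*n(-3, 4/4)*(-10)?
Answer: 1750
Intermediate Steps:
-35*n(-3, 4/4)*(-10) = -35*5*(-10) = -175*(-10) = 1750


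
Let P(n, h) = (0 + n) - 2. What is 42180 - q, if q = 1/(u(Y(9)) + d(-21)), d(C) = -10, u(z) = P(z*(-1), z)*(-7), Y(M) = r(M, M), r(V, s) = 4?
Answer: 1349759/32 ≈ 42180.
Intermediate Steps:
P(n, h) = -2 + n (P(n, h) = n - 2 = -2 + n)
Y(M) = 4
u(z) = 14 + 7*z (u(z) = (-2 + z*(-1))*(-7) = (-2 - z)*(-7) = 14 + 7*z)
q = 1/32 (q = 1/((14 + 7*4) - 10) = 1/((14 + 28) - 10) = 1/(42 - 10) = 1/32 ≈ 0.031250)
42180 - q = 42180 - 1*1/32 = 42180 - 1/32 = 1349759/32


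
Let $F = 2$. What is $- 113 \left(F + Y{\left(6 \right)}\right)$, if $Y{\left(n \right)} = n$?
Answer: $-904$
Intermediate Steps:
$- 113 \left(F + Y{\left(6 \right)}\right) = - 113 \left(2 + 6\right) = \left(-113\right) 8 = -904$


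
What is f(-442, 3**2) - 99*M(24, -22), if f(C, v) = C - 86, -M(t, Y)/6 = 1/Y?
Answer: -555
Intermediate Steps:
M(t, Y) = -6/Y
f(C, v) = -86 + C
f(-442, 3**2) - 99*M(24, -22) = (-86 - 442) - 99*(-6/(-22)) = -528 - 99*(-6*(-1/22)) = -528 - 99*3/11 = -528 - 1*27 = -528 - 27 = -555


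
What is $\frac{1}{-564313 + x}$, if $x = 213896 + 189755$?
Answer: $- \frac{1}{160662} \approx -6.2242 \cdot 10^{-6}$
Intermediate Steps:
$x = 403651$
$\frac{1}{-564313 + x} = \frac{1}{-564313 + 403651} = \frac{1}{-160662} = - \frac{1}{160662}$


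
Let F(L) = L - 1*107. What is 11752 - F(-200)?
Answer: 12059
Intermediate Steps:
F(L) = -107 + L (F(L) = L - 107 = -107 + L)
11752 - F(-200) = 11752 - (-107 - 200) = 11752 - 1*(-307) = 11752 + 307 = 12059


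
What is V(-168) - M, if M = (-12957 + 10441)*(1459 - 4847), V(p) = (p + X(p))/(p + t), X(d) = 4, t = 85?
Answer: -707509100/83 ≈ -8.5242e+6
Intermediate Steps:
V(p) = (4 + p)/(85 + p) (V(p) = (p + 4)/(p + 85) = (4 + p)/(85 + p))
M = 8524208 (M = -2516*(-3388) = 8524208)
V(-168) - M = (4 - 168)/(85 - 168) - 1*8524208 = -164/(-83) - 8524208 = -1/83*(-164) - 8524208 = 164/83 - 8524208 = -707509100/83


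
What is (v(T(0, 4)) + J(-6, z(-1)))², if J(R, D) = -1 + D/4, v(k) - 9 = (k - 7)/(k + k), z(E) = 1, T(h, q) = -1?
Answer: 2401/16 ≈ 150.06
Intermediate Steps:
v(k) = 9 + (-7 + k)/(2*k) (v(k) = 9 + (k - 7)/(k + k) = 9 + (-7 + k)/((2*k)) = 9 + (-7 + k)*(1/(2*k)) = 9 + (-7 + k)/(2*k))
J(R, D) = -1 + D/4 (J(R, D) = -1 + D*(¼) = -1 + D/4)
(v(T(0, 4)) + J(-6, z(-1)))² = ((½)*(-7 + 19*(-1))/(-1) + (-1 + (¼)*1))² = ((½)*(-1)*(-7 - 19) + (-1 + ¼))² = ((½)*(-1)*(-26) - ¾)² = (13 - ¾)² = (49/4)² = 2401/16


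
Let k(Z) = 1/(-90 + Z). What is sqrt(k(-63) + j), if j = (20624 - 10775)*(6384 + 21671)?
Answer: sqrt(718691920678)/51 ≈ 16623.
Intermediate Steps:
j = 276313695 (j = 9849*28055 = 276313695)
sqrt(k(-63) + j) = sqrt(1/(-90 - 63) + 276313695) = sqrt(1/(-153) + 276313695) = sqrt(-1/153 + 276313695) = sqrt(42275995334/153) = sqrt(718691920678)/51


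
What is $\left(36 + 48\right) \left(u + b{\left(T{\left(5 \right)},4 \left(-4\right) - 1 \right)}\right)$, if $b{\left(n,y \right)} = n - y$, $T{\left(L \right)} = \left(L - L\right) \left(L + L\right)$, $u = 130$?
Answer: $12348$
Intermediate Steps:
$T{\left(L \right)} = 0$ ($T{\left(L \right)} = 0 \cdot 2 L = 0$)
$\left(36 + 48\right) \left(u + b{\left(T{\left(5 \right)},4 \left(-4\right) - 1 \right)}\right) = \left(36 + 48\right) \left(130 - \left(4 \left(-4\right) - 1\right)\right) = 84 \left(130 + \left(0 - \left(-16 - 1\right)\right)\right) = 84 \left(130 + \left(0 - -17\right)\right) = 84 \left(130 + \left(0 + 17\right)\right) = 84 \left(130 + 17\right) = 84 \cdot 147 = 12348$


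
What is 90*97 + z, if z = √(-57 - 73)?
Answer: 8730 + I*√130 ≈ 8730.0 + 11.402*I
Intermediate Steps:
z = I*√130 (z = √(-130) = I*√130 ≈ 11.402*I)
90*97 + z = 90*97 + I*√130 = 8730 + I*√130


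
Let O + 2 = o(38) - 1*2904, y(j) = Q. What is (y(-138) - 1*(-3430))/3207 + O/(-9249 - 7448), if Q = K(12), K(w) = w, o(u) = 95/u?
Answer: 133565197/107094558 ≈ 1.2472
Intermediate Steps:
Q = 12
y(j) = 12
O = -5807/2 (O = -2 + (95/38 - 1*2904) = -2 + (95*(1/38) - 2904) = -2 + (5/2 - 2904) = -2 - 5803/2 = -5807/2 ≈ -2903.5)
(y(-138) - 1*(-3430))/3207 + O/(-9249 - 7448) = (12 - 1*(-3430))/3207 - 5807/(2*(-9249 - 7448)) = (12 + 3430)*(1/3207) - 5807/2/(-16697) = 3442*(1/3207) - 5807/2*(-1/16697) = 3442/3207 + 5807/33394 = 133565197/107094558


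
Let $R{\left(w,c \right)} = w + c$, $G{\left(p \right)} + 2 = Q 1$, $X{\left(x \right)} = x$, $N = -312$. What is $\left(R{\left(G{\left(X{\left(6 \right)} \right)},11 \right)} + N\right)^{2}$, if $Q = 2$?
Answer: $90601$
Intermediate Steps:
$G{\left(p \right)} = 0$ ($G{\left(p \right)} = -2 + 2 \cdot 1 = -2 + 2 = 0$)
$R{\left(w,c \right)} = c + w$
$\left(R{\left(G{\left(X{\left(6 \right)} \right)},11 \right)} + N\right)^{2} = \left(\left(11 + 0\right) - 312\right)^{2} = \left(11 - 312\right)^{2} = \left(-301\right)^{2} = 90601$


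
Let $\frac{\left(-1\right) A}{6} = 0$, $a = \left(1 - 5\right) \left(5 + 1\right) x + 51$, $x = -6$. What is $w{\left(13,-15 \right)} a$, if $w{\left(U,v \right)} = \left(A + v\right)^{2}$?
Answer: $43875$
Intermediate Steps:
$a = 195$ ($a = \left(1 - 5\right) \left(5 + 1\right) \left(-6\right) + 51 = \left(-4\right) 6 \left(-6\right) + 51 = \left(-24\right) \left(-6\right) + 51 = 144 + 51 = 195$)
$A = 0$ ($A = \left(-6\right) 0 = 0$)
$w{\left(U,v \right)} = v^{2}$ ($w{\left(U,v \right)} = \left(0 + v\right)^{2} = v^{2}$)
$w{\left(13,-15 \right)} a = \left(-15\right)^{2} \cdot 195 = 225 \cdot 195 = 43875$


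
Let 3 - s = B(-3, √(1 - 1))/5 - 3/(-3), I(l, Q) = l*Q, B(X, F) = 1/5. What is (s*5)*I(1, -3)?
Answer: -147/5 ≈ -29.400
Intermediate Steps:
B(X, F) = ⅕
I(l, Q) = Q*l
s = 49/25 (s = 3 - ((⅕)/5 - 3/(-3)) = 3 - ((⅕)*(⅕) - 3*(-⅓)) = 3 - (1/25 + 1) = 3 - 1*26/25 = 3 - 26/25 = 49/25 ≈ 1.9600)
(s*5)*I(1, -3) = ((49/25)*5)*(-3*1) = (49/5)*(-3) = -147/5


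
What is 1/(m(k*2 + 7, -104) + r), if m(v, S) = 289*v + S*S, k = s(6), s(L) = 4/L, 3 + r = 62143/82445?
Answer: 247335/3270284909 ≈ 7.5631e-5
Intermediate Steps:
r = -185192/82445 (r = -3 + 62143/82445 = -185192/82445 ≈ -2.2463)
k = ⅔ (k = 4/6 = 4*(⅙) = ⅔ ≈ 0.66667)
m(v, S) = S² + 289*v (m(v, S) = 289*v + S² = S² + 289*v)
1/(m(k*2 + 7, -104) + r) = 1/(((-104)² + 289*((⅔)*2 + 7)) - 185192/82445) = 1/((10816 + 289*(4/3 + 7)) - 185192/82445) = 1/((10816 + 289*(25/3)) - 185192/82445) = 1/((10816 + 7225/3) - 185192/82445) = 1/(39673/3 - 185192/82445) = 1/(3270284909/247335) = 247335/3270284909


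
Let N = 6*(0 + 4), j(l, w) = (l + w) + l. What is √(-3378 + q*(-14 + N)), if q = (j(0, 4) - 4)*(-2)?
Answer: I*√3378 ≈ 58.121*I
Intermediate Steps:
j(l, w) = w + 2*l
q = 0 (q = ((4 + 2*0) - 4)*(-2) = ((4 + 0) - 4)*(-2) = (4 - 4)*(-2) = 0*(-2) = 0)
N = 24 (N = 6*4 = 24)
√(-3378 + q*(-14 + N)) = √(-3378 + 0*(-14 + 24)) = √(-3378 + 0*10) = √(-3378 + 0) = √(-3378) = I*√3378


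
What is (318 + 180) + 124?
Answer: 622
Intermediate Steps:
(318 + 180) + 124 = 498 + 124 = 622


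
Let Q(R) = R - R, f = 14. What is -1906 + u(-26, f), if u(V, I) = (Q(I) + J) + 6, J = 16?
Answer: -1884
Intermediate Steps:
Q(R) = 0
u(V, I) = 22 (u(V, I) = (0 + 16) + 6 = 16 + 6 = 22)
-1906 + u(-26, f) = -1906 + 22 = -1884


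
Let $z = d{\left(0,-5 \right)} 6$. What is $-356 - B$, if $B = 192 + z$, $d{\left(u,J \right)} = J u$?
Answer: $-548$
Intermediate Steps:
$z = 0$ ($z = \left(-5\right) 0 \cdot 6 = 0 \cdot 6 = 0$)
$B = 192$ ($B = 192 + 0 = 192$)
$-356 - B = -356 - 192 = -548$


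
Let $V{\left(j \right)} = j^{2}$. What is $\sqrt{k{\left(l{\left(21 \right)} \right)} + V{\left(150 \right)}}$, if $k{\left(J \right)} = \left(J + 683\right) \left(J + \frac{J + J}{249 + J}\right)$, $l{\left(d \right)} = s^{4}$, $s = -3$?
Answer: $\frac{6 \sqrt{7122115}}{55} \approx 291.13$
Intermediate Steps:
$l{\left(d \right)} = 81$ ($l{\left(d \right)} = \left(-3\right)^{4} = 81$)
$k{\left(J \right)} = \left(683 + J\right) \left(J + \frac{2 J}{249 + J}\right)$
$\sqrt{k{\left(l{\left(21 \right)} \right)} + V{\left(150 \right)}} = \sqrt{\frac{81 \left(171433 + 81^{2} + 934 \cdot 81\right)}{249 + 81} + 150^{2}} = \sqrt{\frac{81 \left(171433 + 6561 + 75654\right)}{330} + 22500} = \sqrt{81 \cdot \frac{1}{330} \cdot 253648 + 22500} = \sqrt{\frac{3424248}{55} + 22500} = \sqrt{\frac{4661748}{55}} = \frac{6 \sqrt{7122115}}{55}$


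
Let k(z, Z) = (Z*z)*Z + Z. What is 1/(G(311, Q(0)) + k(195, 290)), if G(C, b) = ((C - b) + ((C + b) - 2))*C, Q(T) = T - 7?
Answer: 1/16592610 ≈ 6.0268e-8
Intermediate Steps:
k(z, Z) = Z + z*Z² (k(z, Z) = z*Z² + Z = Z + z*Z²)
Q(T) = -7 + T
G(C, b) = C*(-2 + 2*C) (G(C, b) = ((C - b) + (-2 + C + b))*C = (-2 + 2*C)*C = C*(-2 + 2*C))
1/(G(311, Q(0)) + k(195, 290)) = 1/(2*311*(-1 + 311) + 290*(1 + 290*195)) = 1/(2*311*310 + 290*(1 + 56550)) = 1/(192820 + 290*56551) = 1/(192820 + 16399790) = 1/16592610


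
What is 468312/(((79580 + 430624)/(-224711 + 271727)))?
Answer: 1834846416/42517 ≈ 43156.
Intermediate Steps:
468312/(((79580 + 430624)/(-224711 + 271727))) = 468312/((510204/47016)) = 468312/((510204*(1/47016))) = 468312/(42517/3918) = 468312*(3918/42517) = 1834846416/42517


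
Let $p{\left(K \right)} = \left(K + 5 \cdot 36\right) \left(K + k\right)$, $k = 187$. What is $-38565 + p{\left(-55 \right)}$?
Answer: $-22065$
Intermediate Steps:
$p{\left(K \right)} = \left(180 + K\right) \left(187 + K\right)$ ($p{\left(K \right)} = \left(K + 5 \cdot 36\right) \left(K + 187\right) = \left(K + 180\right) \left(187 + K\right) = \left(180 + K\right) \left(187 + K\right)$)
$-38565 + p{\left(-55 \right)} = -38565 + \left(33660 + \left(-55\right)^{2} + 367 \left(-55\right)\right) = -38565 + \left(33660 + 3025 - 20185\right) = -38565 + 16500 = -22065$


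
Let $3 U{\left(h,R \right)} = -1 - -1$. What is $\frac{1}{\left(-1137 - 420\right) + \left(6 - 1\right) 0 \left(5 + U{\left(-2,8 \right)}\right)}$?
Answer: $- \frac{1}{1557} \approx -0.00064226$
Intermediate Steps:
$U{\left(h,R \right)} = 0$ ($U{\left(h,R \right)} = \frac{-1 - -1}{3} = \frac{-1 + 1}{3} = \frac{1}{3} \cdot 0 = 0$)
$\frac{1}{\left(-1137 - 420\right) + \left(6 - 1\right) 0 \left(5 + U{\left(-2,8 \right)}\right)} = \frac{1}{\left(-1137 - 420\right) + \left(6 - 1\right) 0 \left(5 + 0\right)} = \frac{1}{\left(-1137 - 420\right) + 5 \cdot 0 \cdot 5} = \frac{1}{-1557 + 0 \cdot 5} = \frac{1}{-1557 + 0} = \frac{1}{-1557} = - \frac{1}{1557}$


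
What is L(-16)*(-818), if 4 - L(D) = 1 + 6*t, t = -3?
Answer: -17178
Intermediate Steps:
L(D) = 21 (L(D) = 4 - (1 + 6*(-3)) = 4 - (1 - 18) = 4 - 1*(-17) = 4 + 17 = 21)
L(-16)*(-818) = 21*(-818) = -17178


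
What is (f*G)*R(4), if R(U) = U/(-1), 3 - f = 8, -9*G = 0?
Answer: 0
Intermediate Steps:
G = 0 (G = -⅑*0 = 0)
f = -5 (f = 3 - 1*8 = 3 - 8 = -5)
R(U) = -U (R(U) = U*(-1) = -U)
(f*G)*R(4) = (-5*0)*(-1*4) = 0*(-4) = 0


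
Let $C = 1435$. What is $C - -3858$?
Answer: $5293$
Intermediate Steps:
$C - -3858 = 1435 - -3858 = 1435 + 3858 = 5293$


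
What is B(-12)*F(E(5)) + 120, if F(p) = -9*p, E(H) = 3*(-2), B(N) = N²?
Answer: 7896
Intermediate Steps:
E(H) = -6
B(-12)*F(E(5)) + 120 = (-12)²*(-9*(-6)) + 120 = 144*54 + 120 = 7776 + 120 = 7896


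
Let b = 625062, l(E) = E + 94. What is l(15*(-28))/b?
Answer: -163/312531 ≈ -0.00052155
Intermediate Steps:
l(E) = 94 + E
l(15*(-28))/b = (94 + 15*(-28))/625062 = (94 - 420)*(1/625062) = -326*1/625062 = -163/312531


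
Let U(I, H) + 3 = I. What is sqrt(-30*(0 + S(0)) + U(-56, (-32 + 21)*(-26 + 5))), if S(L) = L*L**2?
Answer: I*sqrt(59) ≈ 7.6811*I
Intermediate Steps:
U(I, H) = -3 + I
S(L) = L**3
sqrt(-30*(0 + S(0)) + U(-56, (-32 + 21)*(-26 + 5))) = sqrt(-30*(0 + 0**3) + (-3 - 56)) = sqrt(-30*(0 + 0) - 59) = sqrt(-30*0 - 59) = sqrt(0 - 59) = sqrt(-59) = I*sqrt(59)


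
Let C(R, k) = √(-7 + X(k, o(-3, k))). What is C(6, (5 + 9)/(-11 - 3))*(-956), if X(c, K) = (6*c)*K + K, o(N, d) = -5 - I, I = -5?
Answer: -956*I*√7 ≈ -2529.3*I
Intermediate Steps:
o(N, d) = 0 (o(N, d) = -5 - 1*(-5) = -5 + 5 = 0)
X(c, K) = K + 6*K*c (X(c, K) = 6*K*c + K = K + 6*K*c)
C(R, k) = I*√7 (C(R, k) = √(-7 + 0*(1 + 6*k)) = √(-7 + 0) = √(-7) = I*√7)
C(6, (5 + 9)/(-11 - 3))*(-956) = (I*√7)*(-956) = -956*I*√7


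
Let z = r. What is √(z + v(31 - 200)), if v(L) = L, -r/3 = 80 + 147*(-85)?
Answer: 2*√9269 ≈ 192.55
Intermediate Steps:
r = 37245 (r = -3*(80 + 147*(-85)) = -3*(80 - 12495) = -3*(-12415) = 37245)
z = 37245
√(z + v(31 - 200)) = √(37245 + (31 - 200)) = √(37245 - 169) = √37076 = 2*√9269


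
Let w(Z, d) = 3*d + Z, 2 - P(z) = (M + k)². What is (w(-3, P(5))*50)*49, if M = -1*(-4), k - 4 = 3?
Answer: -882000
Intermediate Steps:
k = 7 (k = 4 + 3 = 7)
M = 4
P(z) = -119 (P(z) = 2 - (4 + 7)² = 2 - 1*11² = 2 - 1*121 = 2 - 121 = -119)
w(Z, d) = Z + 3*d
(w(-3, P(5))*50)*49 = ((-3 + 3*(-119))*50)*49 = ((-3 - 357)*50)*49 = -360*50*49 = -18000*49 = -882000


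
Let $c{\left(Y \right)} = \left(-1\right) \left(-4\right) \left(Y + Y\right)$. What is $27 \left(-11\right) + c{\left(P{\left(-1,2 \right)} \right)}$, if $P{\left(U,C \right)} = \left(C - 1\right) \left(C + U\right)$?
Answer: $-289$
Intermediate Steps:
$P{\left(U,C \right)} = \left(-1 + C\right) \left(C + U\right)$
$c{\left(Y \right)} = 8 Y$ ($c{\left(Y \right)} = 4 \cdot 2 Y = 8 Y$)
$27 \left(-11\right) + c{\left(P{\left(-1,2 \right)} \right)} = 27 \left(-11\right) + 8 \left(2^{2} - 2 - -1 + 2 \left(-1\right)\right) = -297 + 8 \left(4 - 2 + 1 - 2\right) = -297 + 8 \cdot 1 = -297 + 8 = -289$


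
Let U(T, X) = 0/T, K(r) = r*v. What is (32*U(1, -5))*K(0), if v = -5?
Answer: 0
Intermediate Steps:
K(r) = -5*r (K(r) = r*(-5) = -5*r)
U(T, X) = 0
(32*U(1, -5))*K(0) = (32*0)*(-5*0) = 0*0 = 0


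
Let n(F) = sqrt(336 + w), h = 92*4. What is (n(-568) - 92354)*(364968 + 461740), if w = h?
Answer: -76349790632 + 6613664*sqrt(11) ≈ -7.6328e+10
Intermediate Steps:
h = 368
w = 368
n(F) = 8*sqrt(11) (n(F) = sqrt(336 + 368) = sqrt(704) = 8*sqrt(11))
(n(-568) - 92354)*(364968 + 461740) = (8*sqrt(11) - 92354)*(364968 + 461740) = (-92354 + 8*sqrt(11))*826708 = -76349790632 + 6613664*sqrt(11)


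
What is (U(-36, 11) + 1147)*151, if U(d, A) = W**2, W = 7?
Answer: 180596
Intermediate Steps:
U(d, A) = 49 (U(d, A) = 7**2 = 49)
(U(-36, 11) + 1147)*151 = (49 + 1147)*151 = 1196*151 = 180596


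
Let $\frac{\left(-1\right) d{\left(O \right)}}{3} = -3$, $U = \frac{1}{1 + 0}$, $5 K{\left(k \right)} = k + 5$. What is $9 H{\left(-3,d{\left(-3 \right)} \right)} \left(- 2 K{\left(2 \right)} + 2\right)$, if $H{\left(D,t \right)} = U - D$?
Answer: $- \frac{144}{5} \approx -28.8$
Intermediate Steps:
$K{\left(k \right)} = 1 + \frac{k}{5}$ ($K{\left(k \right)} = \frac{k + 5}{5} = \frac{5 + k}{5} = 1 + \frac{k}{5}$)
$U = 1$ ($U = 1^{-1} = 1$)
$d{\left(O \right)} = 9$ ($d{\left(O \right)} = \left(-3\right) \left(-3\right) = 9$)
$H{\left(D,t \right)} = 1 - D$
$9 H{\left(-3,d{\left(-3 \right)} \right)} \left(- 2 K{\left(2 \right)} + 2\right) = 9 \left(1 - -3\right) \left(- 2 \left(1 + \frac{1}{5} \cdot 2\right) + 2\right) = 9 \left(1 + 3\right) \left(- 2 \left(1 + \frac{2}{5}\right) + 2\right) = 9 \cdot 4 \left(\left(-2\right) \frac{7}{5} + 2\right) = 36 \left(- \frac{14}{5} + 2\right) = 36 \left(- \frac{4}{5}\right) = - \frac{144}{5}$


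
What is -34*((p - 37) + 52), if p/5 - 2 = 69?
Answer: -12580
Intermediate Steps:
p = 355 (p = 10 + 5*69 = 10 + 345 = 355)
-34*((p - 37) + 52) = -34*((355 - 37) + 52) = -34*(318 + 52) = -34*370 = -12580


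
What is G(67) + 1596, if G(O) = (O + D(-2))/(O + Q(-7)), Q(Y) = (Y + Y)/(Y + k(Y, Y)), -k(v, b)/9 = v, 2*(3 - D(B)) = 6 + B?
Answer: 426404/267 ≈ 1597.0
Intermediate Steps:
D(B) = -B/2 (D(B) = 3 - (6 + B)/2 = 3 + (-3 - B/2) = -B/2)
k(v, b) = -9*v
Q(Y) = -¼ (Q(Y) = (Y + Y)/(Y - 9*Y) = (2*Y)/((-8*Y)) = (2*Y)*(-1/(8*Y)) = -¼)
G(O) = (1 + O)/(-¼ + O) (G(O) = (O - ½*(-2))/(O - ¼) = (O + 1)/(-¼ + O) = (1 + O)/(-¼ + O))
G(67) + 1596 = 4*(1 + 67)/(-1 + 4*67) + 1596 = 4*68/(-1 + 268) + 1596 = 4*68/267 + 1596 = 4*(1/267)*68 + 1596 = 272/267 + 1596 = 426404/267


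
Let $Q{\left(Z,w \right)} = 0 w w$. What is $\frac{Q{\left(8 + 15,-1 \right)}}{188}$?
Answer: $0$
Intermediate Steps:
$Q{\left(Z,w \right)} = 0$ ($Q{\left(Z,w \right)} = 0 w = 0$)
$\frac{Q{\left(8 + 15,-1 \right)}}{188} = \frac{0}{188} = 0 \cdot \frac{1}{188} = 0$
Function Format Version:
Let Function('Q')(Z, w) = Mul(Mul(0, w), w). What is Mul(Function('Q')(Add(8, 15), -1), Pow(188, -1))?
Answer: 0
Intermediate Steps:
Function('Q')(Z, w) = 0 (Function('Q')(Z, w) = Mul(0, w) = 0)
Mul(Function('Q')(Add(8, 15), -1), Pow(188, -1)) = Mul(0, Pow(188, -1)) = Mul(0, Rational(1, 188)) = 0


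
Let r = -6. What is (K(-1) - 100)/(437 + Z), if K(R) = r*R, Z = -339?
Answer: -47/49 ≈ -0.95918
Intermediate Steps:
K(R) = -6*R
(K(-1) - 100)/(437 + Z) = (-6*(-1) - 100)/(437 - 339) = (6 - 100)/98 = -94*1/98 = -47/49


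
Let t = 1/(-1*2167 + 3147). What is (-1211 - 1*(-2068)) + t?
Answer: 839861/980 ≈ 857.00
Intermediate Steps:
t = 1/980 (t = 1/(-2167 + 3147) = 1/980 ≈ 0.0010204)
(-1211 - 1*(-2068)) + t = (-1211 - 1*(-2068)) + 1/980 = (-1211 + 2068) + 1/980 = 857 + 1/980 = 839861/980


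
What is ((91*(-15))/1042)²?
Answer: 1863225/1085764 ≈ 1.7160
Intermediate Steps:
((91*(-15))/1042)² = (-1365*1/1042)² = (-1365/1042)² = 1863225/1085764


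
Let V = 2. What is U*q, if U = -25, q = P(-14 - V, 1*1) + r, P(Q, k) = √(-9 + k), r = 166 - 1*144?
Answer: -550 - 50*I*√2 ≈ -550.0 - 70.711*I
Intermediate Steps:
r = 22 (r = 166 - 144 = 22)
q = 22 + 2*I*√2 (q = √(-9 + 1*1) + 22 = √(-9 + 1) + 22 = √(-8) + 22 = 2*I*√2 + 22 = 22 + 2*I*√2 ≈ 22.0 + 2.8284*I)
U*q = -25*(22 + 2*I*√2) = -550 - 50*I*√2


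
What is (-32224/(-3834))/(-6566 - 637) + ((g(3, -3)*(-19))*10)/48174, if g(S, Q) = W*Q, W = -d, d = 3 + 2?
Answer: -955462139/15837949197 ≈ -0.060327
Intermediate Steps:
d = 5
W = -5 (W = -1*5 = -5)
g(S, Q) = -5*Q
(-32224/(-3834))/(-6566 - 637) + ((g(3, -3)*(-19))*10)/48174 = (-32224/(-3834))/(-6566 - 637) + ((-5*(-3)*(-19))*10)/48174 = -32224*(-1/3834)/(-7203) + ((15*(-19))*10)*(1/48174) = (16112/1917)*(-1/7203) - 285*10*(1/48174) = -16112/13808151 - 2850*1/48174 = -16112/13808151 - 475/8029 = -955462139/15837949197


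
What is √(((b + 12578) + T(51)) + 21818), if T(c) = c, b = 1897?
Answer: 2*√9086 ≈ 190.64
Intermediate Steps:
√(((b + 12578) + T(51)) + 21818) = √(((1897 + 12578) + 51) + 21818) = √((14475 + 51) + 21818) = √(14526 + 21818) = √36344 = 2*√9086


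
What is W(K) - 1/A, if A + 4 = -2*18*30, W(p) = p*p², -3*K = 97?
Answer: -989337505/29268 ≈ -33803.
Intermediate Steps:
K = -97/3 (K = -⅓*97 = -97/3 ≈ -32.333)
W(p) = p³
A = -1084 (A = -4 - 2*18*30 = -4 - 36*30 = -4 - 1080 = -1084)
W(K) - 1/A = (-97/3)³ - 1/(-1084) = -912673/27 - 1*(-1/1084) = -912673/27 + 1/1084 = -989337505/29268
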